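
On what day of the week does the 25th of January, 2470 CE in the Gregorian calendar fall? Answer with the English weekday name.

Saturday

Since JDN mod 7 = 5 (0 = Monday), the day is Saturday.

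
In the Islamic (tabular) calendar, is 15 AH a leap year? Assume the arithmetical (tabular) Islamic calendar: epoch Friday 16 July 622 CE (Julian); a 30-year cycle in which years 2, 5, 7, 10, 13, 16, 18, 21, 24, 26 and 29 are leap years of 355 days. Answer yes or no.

no

Year 15 AH is year 15 of its 30-year cycle; leap positions are 2, 5, 7, 10, 13, 16, 18, 21, 24, 26, 29, so it is a common year (354 days).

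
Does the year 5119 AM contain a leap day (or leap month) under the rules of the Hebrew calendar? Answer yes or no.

Hebrew year 5119 is year 8 of its 19-year Metonic cycle; leap years are at positions 3, 6, 8, 11, 14, 17, 19, so it is a leap year (13 months).

yes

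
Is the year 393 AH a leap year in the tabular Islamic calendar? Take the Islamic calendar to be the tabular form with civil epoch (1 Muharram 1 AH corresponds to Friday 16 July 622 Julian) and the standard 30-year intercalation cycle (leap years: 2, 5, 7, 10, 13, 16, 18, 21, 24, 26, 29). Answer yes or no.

no

Year 393 AH is year 3 of its 30-year cycle; leap positions are 2, 5, 7, 10, 13, 16, 18, 21, 24, 26, 29, so it is a common year (354 days).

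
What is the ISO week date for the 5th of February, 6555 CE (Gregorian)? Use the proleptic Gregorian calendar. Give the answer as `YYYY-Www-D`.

6555-W06-3

The weekday is Wednesday (ISO weekday 3).
That Wednesday belongs to ISO week 6 of ISO year 6555.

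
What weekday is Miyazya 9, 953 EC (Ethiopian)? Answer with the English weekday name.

Thursday

In the proleptic Gregorian calendar this is 9 April 961 (JDN 2072157).
JDN 2072157 mod 7 = 3, and JDN 0 was a Monday, so this is a Thursday.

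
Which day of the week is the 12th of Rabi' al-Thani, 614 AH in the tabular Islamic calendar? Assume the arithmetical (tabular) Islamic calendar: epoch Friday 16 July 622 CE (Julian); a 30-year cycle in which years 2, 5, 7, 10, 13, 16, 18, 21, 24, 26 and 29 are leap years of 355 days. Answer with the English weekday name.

Equivalently 26 July 1217 Gregorian, JDN 2165767.
2165767 ≡ 2 (mod 7); counting from Monday = 0 gives Wednesday.

Wednesday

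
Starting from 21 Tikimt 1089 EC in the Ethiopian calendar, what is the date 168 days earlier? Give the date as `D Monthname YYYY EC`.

Counting 168 days back from JDN 2121663 reaches JDN 2121495, which is 8 Ginbot 1088 EC.

8 Ginbot 1088 EC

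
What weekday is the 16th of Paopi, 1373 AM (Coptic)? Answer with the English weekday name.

Equivalently 23 October 1656 Gregorian, JDN 2326198.
Since JDN mod 7 = 0 (0 = Monday), the day is Monday.

Monday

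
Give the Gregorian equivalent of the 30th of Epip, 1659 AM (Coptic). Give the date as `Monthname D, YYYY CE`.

August 6, 1943 CE

Both dates share Julian Day Number 2430943; in the Gregorian calendar that is 6 August 1943 CE.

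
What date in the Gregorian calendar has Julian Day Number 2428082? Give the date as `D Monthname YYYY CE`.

6 October 1935 CE

Counting from JDN 2299161 = 15 Oct 1582 gives an offset of 128921 days.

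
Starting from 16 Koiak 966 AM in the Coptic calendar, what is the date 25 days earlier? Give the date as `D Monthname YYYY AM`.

JDN of 16 Koiak 966 AM = 2177601.
2177601 − 25 = 2177576.
JDN 2177576 in the Coptic calendar is 21 Hathor 966 AM.

21 Hathor 966 AM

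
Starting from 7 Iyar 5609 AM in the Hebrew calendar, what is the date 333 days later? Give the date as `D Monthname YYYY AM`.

JDN of 7 Iyar 5609 AM = 2396512.
2396512 + 333 = 2396845.
JDN 2396845 in the Hebrew calendar is 15 Nisan 5610 AM.

15 Nisan 5610 AM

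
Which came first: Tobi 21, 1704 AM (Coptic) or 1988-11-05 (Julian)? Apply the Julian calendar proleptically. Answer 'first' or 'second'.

first

First date → JDN 2447191; second date → JDN 2447484.
JDN 2447191 < JDN 2447484, so the first date is earlier.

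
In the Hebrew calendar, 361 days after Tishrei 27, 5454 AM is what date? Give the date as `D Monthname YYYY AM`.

JDN of Tishrei 27, 5454 AM = 2339716.
2339716 + 361 = 2340077.
JDN 2340077 in the Hebrew calendar is 4 Cheshvan 5455 AM.

4 Cheshvan 5455 AM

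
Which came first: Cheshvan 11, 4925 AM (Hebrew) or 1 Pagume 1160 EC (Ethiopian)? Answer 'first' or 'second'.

Converting both to JDN: 2146511 vs 2147906; the smaller is the first.

first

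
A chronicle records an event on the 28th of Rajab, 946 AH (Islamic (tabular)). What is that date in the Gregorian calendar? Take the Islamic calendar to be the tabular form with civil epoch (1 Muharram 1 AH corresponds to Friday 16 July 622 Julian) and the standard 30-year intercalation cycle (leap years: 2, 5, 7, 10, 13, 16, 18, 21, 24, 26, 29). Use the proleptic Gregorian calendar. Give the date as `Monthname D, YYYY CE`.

December 19, 1539 CE

Both dates share Julian Day Number 2283520; in the Gregorian calendar that is 19 December 1539 CE.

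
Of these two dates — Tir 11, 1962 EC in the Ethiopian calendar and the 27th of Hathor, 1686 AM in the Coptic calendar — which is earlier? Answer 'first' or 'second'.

second

Converting both to JDN: 2440606 vs 2440562; the smaller is the second.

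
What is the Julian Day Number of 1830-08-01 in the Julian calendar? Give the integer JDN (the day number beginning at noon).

2389678

In the Gregorian calendar the same day is 13 August 1830.
JDN 2400001 is 17 November 1858 CE (Gregorian), MJD 0; the target day is −10323 days from there, so JDN = 2389678.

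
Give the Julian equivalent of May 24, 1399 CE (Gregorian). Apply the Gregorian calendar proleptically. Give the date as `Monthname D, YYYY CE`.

The Julian–Gregorian offset here is 8 days (Julian trailing).
24 May 1399 Gregorian − 8 days → 16 May 1399 Julian.

May 16, 1399 CE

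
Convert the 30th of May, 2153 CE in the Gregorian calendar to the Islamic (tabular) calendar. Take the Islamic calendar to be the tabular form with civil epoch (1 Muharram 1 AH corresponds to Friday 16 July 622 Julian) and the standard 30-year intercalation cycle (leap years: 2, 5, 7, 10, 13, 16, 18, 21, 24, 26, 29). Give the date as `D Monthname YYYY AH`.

7 Dhu al-Qa'dah 1578 AH

Julian Day Number of the source date = 2507577.
Converting JDN 2507577 to the tabular Islamic calendar gives 7 Dhu al-Qa'dah 1578 AH.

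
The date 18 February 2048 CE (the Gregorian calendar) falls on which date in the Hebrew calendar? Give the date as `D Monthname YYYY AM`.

Julian Day Number of the source date = 2469125.
Converting JDN 2469125 to the Hebrew calendar gives 4 Adar 5808 AM.

4 Adar 5808 AM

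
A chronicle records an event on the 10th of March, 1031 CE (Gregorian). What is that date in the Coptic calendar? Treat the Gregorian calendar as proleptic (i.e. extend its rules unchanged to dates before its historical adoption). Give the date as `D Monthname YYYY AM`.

Both dates share Julian Day Number 2097693; in the Coptic calendar that is 8 Paremhat 747 AM.

8 Paremhat 747 AM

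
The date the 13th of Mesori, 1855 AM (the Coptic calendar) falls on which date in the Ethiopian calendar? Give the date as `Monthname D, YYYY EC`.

Nehase 13, 2131 EC

Julian Day Number of the source date = 2502545.
Converting JDN 2502545 to the Ethiopian calendar gives 13 Nehase 2131 EC.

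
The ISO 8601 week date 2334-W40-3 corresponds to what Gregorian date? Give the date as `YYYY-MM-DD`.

2334-10-03

ISO week 1 of 2334 is the week containing the first Thursday of 2334.
Week 40, day 3 (Wednesday) lands on 2334-10-03.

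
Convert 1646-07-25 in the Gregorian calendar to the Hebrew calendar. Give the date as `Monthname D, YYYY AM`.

Av 13, 5406 AM

Julian Day Number of the source date = 2322455.
Converting JDN 2322455 to the Hebrew calendar gives 13 Av 5406 AM.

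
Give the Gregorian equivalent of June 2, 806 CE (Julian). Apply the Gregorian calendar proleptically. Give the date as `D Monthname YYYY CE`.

6 June 806 CE

The Julian–Gregorian offset here is 4 days (Julian trailing).
2 June 806 Julian + 4 days → 6 June 806 Gregorian.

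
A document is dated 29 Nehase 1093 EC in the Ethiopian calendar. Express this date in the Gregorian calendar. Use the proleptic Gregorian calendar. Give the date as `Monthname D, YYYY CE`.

August 29, 1101 CE

Both dates share Julian Day Number 2123432; in the Gregorian calendar that is 29 August 1101 CE.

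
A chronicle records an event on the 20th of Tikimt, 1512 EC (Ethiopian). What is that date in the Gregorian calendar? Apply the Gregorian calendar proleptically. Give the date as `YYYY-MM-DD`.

Both dates share Julian Day Number 2276163; in the Gregorian calendar that is 28 October 1519 CE.

1519-10-28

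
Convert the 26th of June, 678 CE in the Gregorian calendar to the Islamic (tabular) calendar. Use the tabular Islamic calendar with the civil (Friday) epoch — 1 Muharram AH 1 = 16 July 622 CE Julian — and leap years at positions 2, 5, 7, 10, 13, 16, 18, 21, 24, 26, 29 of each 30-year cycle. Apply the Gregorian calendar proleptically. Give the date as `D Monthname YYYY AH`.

26 Sha'ban 58 AH

Both dates share Julian Day Number 1968871; in the tabular Islamic calendar that is 26 Sha'ban 58 AH.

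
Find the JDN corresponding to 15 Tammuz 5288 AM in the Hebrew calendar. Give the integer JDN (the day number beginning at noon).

2279343

Equivalently 12 July 1528 (proleptic Gregorian).
JDN 2299161 is 15 October 1582 CE (Gregorian); the target day is −19818 days from there, so JDN = 2279343.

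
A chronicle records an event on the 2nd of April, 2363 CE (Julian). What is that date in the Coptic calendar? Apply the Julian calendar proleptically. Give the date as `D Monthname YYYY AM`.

Julian Day Number of the source date = 2584235.
Converting JDN 2584235 to the Coptic calendar gives 7 Parmouti 2079 AM.

7 Parmouti 2079 AM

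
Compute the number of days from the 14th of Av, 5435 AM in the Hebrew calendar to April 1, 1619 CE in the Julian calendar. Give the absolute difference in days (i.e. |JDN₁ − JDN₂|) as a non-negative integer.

First date → JDN 2333059; second date → JDN 2312488.
The interval is |2333059 − 2312488| = 20571 days.

20571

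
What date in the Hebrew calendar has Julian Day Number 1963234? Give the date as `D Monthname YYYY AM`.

1 Shevat 4423 AM

The proleptic Gregorian equivalent of JDN 1963234 is 19 January 663.
In the Hebrew calendar that day is 1 Shevat 4423 AM.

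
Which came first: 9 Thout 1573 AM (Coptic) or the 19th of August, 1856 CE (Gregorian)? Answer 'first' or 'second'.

Converting both to JDN: 2399211 vs 2399181; the smaller is the second.

second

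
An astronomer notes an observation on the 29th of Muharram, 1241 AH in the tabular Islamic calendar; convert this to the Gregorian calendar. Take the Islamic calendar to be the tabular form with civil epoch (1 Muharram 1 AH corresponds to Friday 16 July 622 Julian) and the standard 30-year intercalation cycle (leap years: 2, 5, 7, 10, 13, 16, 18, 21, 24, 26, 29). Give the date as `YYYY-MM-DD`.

Julian Day Number of the source date = 2387883.
Converting JDN 2387883 to the Gregorian calendar gives 13 September 1825 CE.

1825-09-13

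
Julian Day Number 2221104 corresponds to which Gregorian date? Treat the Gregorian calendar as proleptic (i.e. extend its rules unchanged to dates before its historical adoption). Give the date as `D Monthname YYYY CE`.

JDN 2451545 is 1 Jan 2000; 2221104 is −230441 days from there.

27 January 1369 CE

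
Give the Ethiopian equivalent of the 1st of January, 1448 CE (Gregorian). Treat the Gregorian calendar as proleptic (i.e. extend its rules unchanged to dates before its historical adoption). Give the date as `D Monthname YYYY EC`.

Julian Day Number of the source date = 2249931.
Converting JDN 2249931 to the Ethiopian calendar gives 26 Tahsas 1440 EC.

26 Tahsas 1440 EC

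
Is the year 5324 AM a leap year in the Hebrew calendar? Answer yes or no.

no

Hebrew year 5324 is year 4 of its 19-year Metonic cycle; leap years are at positions 3, 6, 8, 11, 14, 17, 19, so it is a common year (12 months).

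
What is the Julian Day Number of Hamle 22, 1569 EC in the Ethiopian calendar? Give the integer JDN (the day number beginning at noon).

In the proleptic Gregorian calendar the same day is 26 July 1577.
JDN 2400001 is 17 November 1858 CE (Gregorian), MJD 0; the target day is −102747 days from there, so JDN = 2297254.

2297254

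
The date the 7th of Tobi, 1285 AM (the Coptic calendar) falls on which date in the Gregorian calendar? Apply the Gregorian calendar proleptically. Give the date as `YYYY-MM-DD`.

Both dates share Julian Day Number 2294137; in the Gregorian calendar that is 12 January 1569 CE.

1569-01-12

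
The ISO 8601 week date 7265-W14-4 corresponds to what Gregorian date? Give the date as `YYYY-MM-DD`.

ISO week 1 of 7265 is the week containing the first Thursday of 7265.
Week 14, day 4 (Thursday) lands on 7265-04-02.

7265-04-02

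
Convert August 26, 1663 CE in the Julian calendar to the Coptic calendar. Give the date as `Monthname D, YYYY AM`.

The source date corresponds to 5 September 1663 in the Gregorian calendar (JDN 2328706).
That day falls on 3 Pi Kogi Enavot 1379 AM in the Coptic calendar.

Pi Kogi Enavot 3, 1379 AM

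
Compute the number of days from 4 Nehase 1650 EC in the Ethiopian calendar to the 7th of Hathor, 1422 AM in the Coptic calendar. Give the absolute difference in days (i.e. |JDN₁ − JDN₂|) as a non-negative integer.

First date → JDN 2326851; second date → JDN 2344116.
The interval is |2326851 − 2344116| = 17265 days.

17265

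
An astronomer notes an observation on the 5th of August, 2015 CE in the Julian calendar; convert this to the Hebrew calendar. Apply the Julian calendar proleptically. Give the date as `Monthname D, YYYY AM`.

Julian Day Number of the source date = 2457253.
Converting JDN 2457253 to the Hebrew calendar gives 3 Elul 5775 AM.

Elul 3, 5775 AM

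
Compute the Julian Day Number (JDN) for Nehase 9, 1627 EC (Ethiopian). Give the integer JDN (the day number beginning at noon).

2318455

Equivalently 12 August 1635 (Gregorian).
JDN 2400001 is 17 November 1858 CE (Gregorian), MJD 0; the target day is −81546 days from there, so JDN = 2318455.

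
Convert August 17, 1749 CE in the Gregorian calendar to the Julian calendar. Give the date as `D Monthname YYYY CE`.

6 August 1749 CE

At this point the Julian calendar is 11 days behind the Gregorian.
17 August 1749 Gregorian − 11 days → 6 August 1749 Julian.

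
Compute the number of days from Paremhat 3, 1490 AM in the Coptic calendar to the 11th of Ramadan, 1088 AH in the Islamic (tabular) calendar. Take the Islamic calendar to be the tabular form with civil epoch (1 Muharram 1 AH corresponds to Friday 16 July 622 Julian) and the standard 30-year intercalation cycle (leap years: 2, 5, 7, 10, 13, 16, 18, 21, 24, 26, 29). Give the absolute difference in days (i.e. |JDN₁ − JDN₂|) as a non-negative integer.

35186

First date → JDN 2369069; second date → JDN 2333883.
The interval is |2369069 − 2333883| = 35186 days.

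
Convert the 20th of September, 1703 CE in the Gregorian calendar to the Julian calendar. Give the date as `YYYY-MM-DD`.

1703-09-09

For dates in this range the Gregorian date is 11 days ahead of the Julian.
20 September 1703 Gregorian − 11 days → 9 September 1703 Julian.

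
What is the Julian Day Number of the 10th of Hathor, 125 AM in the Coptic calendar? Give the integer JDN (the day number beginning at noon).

In the proleptic Gregorian calendar the same day is 7 November 408.
JDN 2451545 is 1 January 2000 CE (Gregorian); the target day is −581155 days from there, so JDN = 1870390.

1870390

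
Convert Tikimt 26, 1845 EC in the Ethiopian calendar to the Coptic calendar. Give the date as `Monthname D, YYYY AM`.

Paopi 26, 1569 AM

Both dates share Julian Day Number 2397797; in the Coptic calendar that is 26 Paopi 1569 AM.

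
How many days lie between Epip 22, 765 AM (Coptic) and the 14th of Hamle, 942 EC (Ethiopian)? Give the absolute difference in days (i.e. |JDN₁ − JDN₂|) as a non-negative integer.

JDN of the first date = 2104402.
JDN of the second date = 2068234.
|2068234 − 2104402| = 36168.

36168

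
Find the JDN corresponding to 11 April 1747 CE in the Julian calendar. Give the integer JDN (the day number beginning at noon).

Equivalently 22 April 1747 (Gregorian).
JDN 2451545 is 1 January 2000 CE (Gregorian); the target day is −92295 days from there, so JDN = 2359250.

2359250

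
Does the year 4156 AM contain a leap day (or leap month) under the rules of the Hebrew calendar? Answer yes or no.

yes

Hebrew year 4156 is year 14 of its 19-year Metonic cycle; leap years are at positions 3, 6, 8, 11, 14, 17, 19, so it is a leap year (13 months).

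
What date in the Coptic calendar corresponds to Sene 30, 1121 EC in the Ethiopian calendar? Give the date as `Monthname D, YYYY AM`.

The source date corresponds to 1 July 1129 in the proleptic Gregorian calendar (JDN 2133600).
That day falls on 30 Paoni 845 AM in the Coptic calendar.

Paoni 30, 845 AM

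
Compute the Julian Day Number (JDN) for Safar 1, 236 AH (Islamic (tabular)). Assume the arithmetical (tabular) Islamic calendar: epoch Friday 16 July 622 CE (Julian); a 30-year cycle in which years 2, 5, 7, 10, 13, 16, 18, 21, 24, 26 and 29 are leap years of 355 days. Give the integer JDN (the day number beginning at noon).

Equivalently 18 August 850 (proleptic Gregorian).
JDN 2400001 is 17 November 1858 CE (Gregorian), MJD 0; the target day is −368255 days from there, so JDN = 2031746.

2031746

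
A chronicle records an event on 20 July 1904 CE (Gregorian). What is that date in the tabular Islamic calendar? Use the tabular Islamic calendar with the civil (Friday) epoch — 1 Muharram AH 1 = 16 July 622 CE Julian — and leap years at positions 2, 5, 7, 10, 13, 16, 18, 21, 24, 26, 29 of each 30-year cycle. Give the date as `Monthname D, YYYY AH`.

Jumada al-Awwal 7, 1322 AH

Julian Day Number of the source date = 2416682.
Converting JDN 2416682 to the tabular Islamic calendar gives 7 Jumada al-Awwal 1322 AH.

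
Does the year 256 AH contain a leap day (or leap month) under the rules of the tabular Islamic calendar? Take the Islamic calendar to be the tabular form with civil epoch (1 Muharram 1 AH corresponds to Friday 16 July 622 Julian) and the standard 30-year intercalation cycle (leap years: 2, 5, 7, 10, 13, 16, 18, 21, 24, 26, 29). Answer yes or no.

Year 256 AH is year 16 of its 30-year cycle; leap positions are 2, 5, 7, 10, 13, 16, 18, 21, 24, 26, 29, so it is a leap year (355 days).

yes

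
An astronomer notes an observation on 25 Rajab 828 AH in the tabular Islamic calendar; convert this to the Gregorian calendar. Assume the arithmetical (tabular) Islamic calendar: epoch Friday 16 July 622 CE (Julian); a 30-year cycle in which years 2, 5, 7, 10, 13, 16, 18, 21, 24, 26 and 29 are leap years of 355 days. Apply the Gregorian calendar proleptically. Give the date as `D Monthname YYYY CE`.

21 June 1425 CE

Julian Day Number of the source date = 2241702.
Converting JDN 2241702 to the Gregorian calendar gives 21 June 1425 CE.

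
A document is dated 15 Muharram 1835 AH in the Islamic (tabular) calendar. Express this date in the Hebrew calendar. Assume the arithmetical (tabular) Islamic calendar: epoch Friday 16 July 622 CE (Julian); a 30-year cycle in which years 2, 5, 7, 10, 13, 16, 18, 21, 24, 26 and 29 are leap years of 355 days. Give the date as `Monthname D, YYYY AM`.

Tevet 15, 6162 AM

The source date corresponds to 21 December 2401 in the Gregorian calendar (JDN 2598362).
That day falls on 15 Tevet 6162 AM in the Hebrew calendar.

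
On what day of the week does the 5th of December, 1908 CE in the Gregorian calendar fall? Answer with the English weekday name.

Saturday

2418281 ≡ 5 (mod 7); counting from Monday = 0 gives Saturday.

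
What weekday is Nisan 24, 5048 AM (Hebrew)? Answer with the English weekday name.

This is JDN 2191588 (5 April 1288 Gregorian).
Since JDN mod 7 = 0 (0 = Monday), the day is Monday.

Monday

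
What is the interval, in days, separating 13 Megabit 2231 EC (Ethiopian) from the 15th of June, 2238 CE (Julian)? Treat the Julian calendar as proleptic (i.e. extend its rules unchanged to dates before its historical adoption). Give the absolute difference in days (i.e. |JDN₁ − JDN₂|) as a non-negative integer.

JDN of the first date = 2538920.
JDN of the second date = 2538653.
|2538653 − 2538920| = 267.

267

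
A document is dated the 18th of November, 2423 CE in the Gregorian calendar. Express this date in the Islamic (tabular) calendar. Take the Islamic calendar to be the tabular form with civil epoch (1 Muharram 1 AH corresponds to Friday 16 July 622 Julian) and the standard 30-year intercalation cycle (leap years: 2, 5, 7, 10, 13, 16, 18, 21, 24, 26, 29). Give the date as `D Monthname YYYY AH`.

13 Sha'ban 1857 AH

Both dates share Julian Day Number 2606364; in the tabular Islamic calendar that is 13 Sha'ban 1857 AH.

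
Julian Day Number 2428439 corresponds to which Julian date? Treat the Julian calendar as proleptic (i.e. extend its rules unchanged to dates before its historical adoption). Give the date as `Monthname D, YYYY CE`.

JDN 2428439 is 27 September 1936 in the Gregorian calendar.
In the Julian calendar that day is September 14, 1936 CE.

September 14, 1936 CE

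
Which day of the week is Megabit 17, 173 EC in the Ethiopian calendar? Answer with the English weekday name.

In the proleptic Gregorian calendar this is 12 March 181 (JDN 1787240).
JDN 1787240 mod 7 = 0, and JDN 0 was a Monday, so this is a Monday.

Monday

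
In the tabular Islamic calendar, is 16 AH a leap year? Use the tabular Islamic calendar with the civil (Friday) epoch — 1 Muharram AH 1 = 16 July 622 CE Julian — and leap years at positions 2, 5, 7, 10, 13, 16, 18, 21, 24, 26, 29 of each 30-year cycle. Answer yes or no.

Year 16 AH is year 16 of its 30-year cycle; leap positions are 2, 5, 7, 10, 13, 16, 18, 21, 24, 26, 29, so it is a leap year (355 days).

yes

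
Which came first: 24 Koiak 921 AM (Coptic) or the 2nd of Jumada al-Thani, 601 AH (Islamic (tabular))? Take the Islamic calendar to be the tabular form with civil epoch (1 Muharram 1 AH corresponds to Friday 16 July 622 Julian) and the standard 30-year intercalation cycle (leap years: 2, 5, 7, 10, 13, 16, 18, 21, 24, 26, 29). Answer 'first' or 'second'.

Converting both to JDN: 2161173 vs 2161209; the smaller is the first.

first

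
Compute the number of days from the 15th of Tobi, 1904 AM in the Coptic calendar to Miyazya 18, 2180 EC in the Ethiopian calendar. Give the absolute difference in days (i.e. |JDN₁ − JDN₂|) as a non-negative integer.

JDN of the first date = 2520235.
JDN of the second date = 2520328.
|2520328 − 2520235| = 93.

93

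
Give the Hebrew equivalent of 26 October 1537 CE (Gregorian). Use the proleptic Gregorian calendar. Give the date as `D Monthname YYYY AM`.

Julian Day Number of the source date = 2282736.
Converting JDN 2282736 to the Hebrew calendar gives 11 Cheshvan 5298 AM.

11 Cheshvan 5298 AM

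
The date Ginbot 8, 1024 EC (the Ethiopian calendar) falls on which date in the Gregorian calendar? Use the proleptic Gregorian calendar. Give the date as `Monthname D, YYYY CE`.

May 9, 1032 CE

Julian Day Number of the source date = 2098119.
Converting JDN 2098119 to the Gregorian calendar gives 9 May 1032 CE.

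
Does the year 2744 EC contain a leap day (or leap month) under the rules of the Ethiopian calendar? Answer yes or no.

2744 mod 4 = 0; in the Ethiopian calendar a year is leap when year mod 4 = 3, so it is a common year.

no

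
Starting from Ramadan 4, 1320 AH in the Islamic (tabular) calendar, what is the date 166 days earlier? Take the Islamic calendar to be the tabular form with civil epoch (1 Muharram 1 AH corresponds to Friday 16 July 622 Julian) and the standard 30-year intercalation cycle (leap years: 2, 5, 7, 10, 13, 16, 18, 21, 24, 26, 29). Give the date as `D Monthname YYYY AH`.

Counting 166 days back from JDN 2416089 reaches JDN 2415923, which is 15 Rabi' al-Awwal 1320 AH.

15 Rabi' al-Awwal 1320 AH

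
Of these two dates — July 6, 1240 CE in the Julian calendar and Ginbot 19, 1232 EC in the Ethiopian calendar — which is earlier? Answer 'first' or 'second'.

second

The two dates have Julian Day Numbers 2174155 and 2174102 respectively.
Since 2174102 < 2174155, the second date comes first.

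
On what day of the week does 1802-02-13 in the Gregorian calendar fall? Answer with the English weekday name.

Saturday

JDN 2379270 mod 7 = 5, and JDN 0 was a Monday, so this is a Saturday.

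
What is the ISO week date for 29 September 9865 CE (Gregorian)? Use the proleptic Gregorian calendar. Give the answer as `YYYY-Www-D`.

The weekday is Friday (ISO weekday 5).
That Friday belongs to ISO week 39 of ISO year 9865.

9865-W39-5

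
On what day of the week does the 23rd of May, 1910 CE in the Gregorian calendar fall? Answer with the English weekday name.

Monday

JDN 2418815 mod 7 = 0, and JDN 0 was a Monday, so this is a Monday.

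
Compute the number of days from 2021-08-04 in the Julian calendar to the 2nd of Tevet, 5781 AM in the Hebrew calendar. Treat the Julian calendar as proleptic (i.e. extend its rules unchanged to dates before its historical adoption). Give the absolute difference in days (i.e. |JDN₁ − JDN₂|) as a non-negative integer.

243

First date → JDN 2459444; second date → JDN 2459201.
The interval is |2459444 − 2459201| = 243 days.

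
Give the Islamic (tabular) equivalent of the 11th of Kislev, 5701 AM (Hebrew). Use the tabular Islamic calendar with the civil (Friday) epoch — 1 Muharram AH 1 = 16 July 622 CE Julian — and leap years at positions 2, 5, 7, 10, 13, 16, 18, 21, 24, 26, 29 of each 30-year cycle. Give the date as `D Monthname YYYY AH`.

The source date corresponds to 11 December 1940 in the Gregorian calendar (JDN 2429975).
That day falls on 11 Dhu al-Qa'dah 1359 AH in the tabular Islamic calendar.

11 Dhu al-Qa'dah 1359 AH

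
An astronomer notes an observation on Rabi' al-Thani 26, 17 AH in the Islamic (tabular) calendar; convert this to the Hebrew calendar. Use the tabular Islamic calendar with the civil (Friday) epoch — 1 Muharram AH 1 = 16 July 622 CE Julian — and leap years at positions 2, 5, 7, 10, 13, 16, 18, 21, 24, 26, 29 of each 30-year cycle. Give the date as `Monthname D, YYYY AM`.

Iyar 28, 4398 AM

Both dates share Julian Day Number 1954224; in the Hebrew calendar that is 28 Iyar 4398 AM.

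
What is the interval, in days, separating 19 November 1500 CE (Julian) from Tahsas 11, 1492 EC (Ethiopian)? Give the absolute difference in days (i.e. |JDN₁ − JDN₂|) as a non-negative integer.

347

JDN of the first date = 2269256.
JDN of the second date = 2268909.
|2268909 − 2269256| = 347.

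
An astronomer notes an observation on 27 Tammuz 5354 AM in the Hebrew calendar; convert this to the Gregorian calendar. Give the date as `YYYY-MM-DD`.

1594-07-15

Both dates share Julian Day Number 2303452; in the Gregorian calendar that is 15 July 1594 CE.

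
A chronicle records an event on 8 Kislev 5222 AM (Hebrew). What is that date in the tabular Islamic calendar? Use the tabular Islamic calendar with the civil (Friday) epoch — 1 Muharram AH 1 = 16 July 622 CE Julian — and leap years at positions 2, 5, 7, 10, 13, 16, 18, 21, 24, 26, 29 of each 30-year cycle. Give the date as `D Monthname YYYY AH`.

7 Safar 866 AH

Both dates share Julian Day Number 2255003; in the tabular Islamic calendar that is 7 Safar 866 AH.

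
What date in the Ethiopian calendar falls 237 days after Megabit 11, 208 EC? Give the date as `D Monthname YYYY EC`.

3 Hidar 209 EC

Counting 237 days forward from JDN 1800018 reaches JDN 1800255, which is 3 Hidar 209 EC.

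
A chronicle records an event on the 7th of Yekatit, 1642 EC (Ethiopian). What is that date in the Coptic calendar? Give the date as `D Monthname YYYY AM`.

Julian Day Number of the source date = 2323752.
Converting JDN 2323752 to the Coptic calendar gives 7 Meshir 1366 AM.

7 Meshir 1366 AM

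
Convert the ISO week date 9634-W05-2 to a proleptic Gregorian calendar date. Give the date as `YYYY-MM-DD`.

ISO week 1 of 9634 is the week containing the first Thursday of 9634.
Week 5, day 2 (Tuesday) lands on 9634-01-31.

9634-01-31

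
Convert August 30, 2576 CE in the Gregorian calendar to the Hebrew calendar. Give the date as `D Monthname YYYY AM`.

Both dates share Julian Day Number 2662167; in the Hebrew calendar that is 3 Elul 6336 AM.

3 Elul 6336 AM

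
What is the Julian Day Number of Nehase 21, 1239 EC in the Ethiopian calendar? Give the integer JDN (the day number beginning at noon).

Equivalently 21 August 1247 (proleptic Gregorian).
JDN 2400001 is 17 November 1858 CE (Gregorian), MJD 0; the target day is −223251 days from there, so JDN = 2176750.

2176750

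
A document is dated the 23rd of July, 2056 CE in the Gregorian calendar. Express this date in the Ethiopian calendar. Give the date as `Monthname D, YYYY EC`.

Both dates share Julian Day Number 2472203; in the Ethiopian calendar that is 16 Hamle 2048 EC.

Hamle 16, 2048 EC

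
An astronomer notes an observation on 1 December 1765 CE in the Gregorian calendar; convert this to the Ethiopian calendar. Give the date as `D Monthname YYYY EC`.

24 Hidar 1758 EC

Both dates share Julian Day Number 2366048; in the Ethiopian calendar that is 24 Hidar 1758 EC.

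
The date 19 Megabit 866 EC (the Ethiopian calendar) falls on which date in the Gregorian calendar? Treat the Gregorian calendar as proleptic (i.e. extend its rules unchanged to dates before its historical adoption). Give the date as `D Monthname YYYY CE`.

19 March 874 CE

Both dates share Julian Day Number 2040360; in the Gregorian calendar that is 19 March 874 CE.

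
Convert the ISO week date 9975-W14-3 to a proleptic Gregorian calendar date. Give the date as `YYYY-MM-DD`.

9975-04-02

ISO week 1 of 9975 is the week containing the first Thursday of 9975.
Week 14, day 3 (Wednesday) lands on 9975-04-02.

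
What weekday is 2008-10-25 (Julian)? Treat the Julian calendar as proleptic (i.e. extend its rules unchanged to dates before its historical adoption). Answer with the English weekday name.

Friday

Equivalently 7 November 2008 Gregorian, JDN 2454778.
2454778 ≡ 4 (mod 7); counting from Monday = 0 gives Friday.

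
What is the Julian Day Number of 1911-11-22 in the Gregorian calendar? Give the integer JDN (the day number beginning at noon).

2419363

JDN 2400001 is 17 November 1858 CE (Gregorian), MJD 0; the target day is +19362 days from there, so JDN = 2419363.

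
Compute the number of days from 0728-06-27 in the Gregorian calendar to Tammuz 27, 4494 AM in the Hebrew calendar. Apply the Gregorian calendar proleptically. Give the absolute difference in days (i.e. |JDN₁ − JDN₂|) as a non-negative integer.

First date → JDN 1987134; second date → JDN 1989336.
The interval is |1987134 − 1989336| = 2202 days.

2202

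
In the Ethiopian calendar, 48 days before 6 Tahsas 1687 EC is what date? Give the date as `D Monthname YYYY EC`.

Counting 48 days back from JDN 2340127 reaches JDN 2340079, which is 18 Tikimt 1687 EC.

18 Tikimt 1687 EC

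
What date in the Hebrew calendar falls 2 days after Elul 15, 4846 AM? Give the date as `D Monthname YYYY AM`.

17 Elul 4846 AM

JDN of Elul 15, 4846 AM = 2117959.
2117959 + 2 = 2117961.
JDN 2117961 in the Hebrew calendar is 17 Elul 4846 AM.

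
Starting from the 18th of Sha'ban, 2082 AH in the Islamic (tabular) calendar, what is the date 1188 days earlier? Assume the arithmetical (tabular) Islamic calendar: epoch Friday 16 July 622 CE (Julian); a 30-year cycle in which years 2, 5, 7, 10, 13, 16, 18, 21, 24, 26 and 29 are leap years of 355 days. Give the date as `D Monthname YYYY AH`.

11 Rabi' al-Thani 2079 AH

Counting 1188 days back from JDN 2686101 reaches JDN 2684913, which is 11 Rabi' al-Thani 2079 AH.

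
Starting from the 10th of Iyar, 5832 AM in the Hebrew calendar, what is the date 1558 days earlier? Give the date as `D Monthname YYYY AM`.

Counting 1558 days back from JDN 2477961 reaches JDN 2476403, which is 18 Shevat 5828 AM.

18 Shevat 5828 AM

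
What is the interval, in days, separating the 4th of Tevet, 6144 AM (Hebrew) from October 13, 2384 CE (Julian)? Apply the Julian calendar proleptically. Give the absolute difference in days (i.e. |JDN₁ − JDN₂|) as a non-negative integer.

304

First date → JDN 2591796; second date → JDN 2592100.
The interval is |2591796 − 2592100| = 304 days.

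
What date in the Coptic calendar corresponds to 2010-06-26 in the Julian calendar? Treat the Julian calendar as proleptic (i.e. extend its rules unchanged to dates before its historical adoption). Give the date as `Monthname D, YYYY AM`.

Epip 2, 1726 AM

Julian Day Number of the source date = 2455387.
Converting JDN 2455387 to the Coptic calendar gives 2 Epip 1726 AM.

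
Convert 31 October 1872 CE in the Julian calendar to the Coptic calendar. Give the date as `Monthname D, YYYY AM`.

Hathor 4, 1589 AM

Julian Day Number of the source date = 2405110.
Converting JDN 2405110 to the Coptic calendar gives 4 Hathor 1589 AM.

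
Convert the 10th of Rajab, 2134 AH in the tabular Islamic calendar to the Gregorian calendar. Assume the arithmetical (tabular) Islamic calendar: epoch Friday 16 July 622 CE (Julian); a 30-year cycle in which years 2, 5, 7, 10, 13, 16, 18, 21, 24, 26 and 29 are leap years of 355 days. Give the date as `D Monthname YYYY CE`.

Julian Day Number of the source date = 2704490.
Converting JDN 2704490 to the Gregorian calendar gives 16 July 2692 CE.

16 July 2692 CE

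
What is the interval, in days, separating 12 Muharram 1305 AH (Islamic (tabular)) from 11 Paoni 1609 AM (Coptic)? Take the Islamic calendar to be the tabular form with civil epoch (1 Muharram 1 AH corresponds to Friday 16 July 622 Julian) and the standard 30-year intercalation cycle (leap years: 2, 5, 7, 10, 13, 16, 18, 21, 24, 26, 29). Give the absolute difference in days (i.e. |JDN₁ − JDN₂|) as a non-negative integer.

2087

First date → JDN 2410545; second date → JDN 2412632.
The interval is |2410545 − 2412632| = 2087 days.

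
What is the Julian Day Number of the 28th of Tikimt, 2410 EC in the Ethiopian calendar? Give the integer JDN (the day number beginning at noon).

2604165

Equivalently 10 November 2417 (Gregorian).
JDN 2400001 is 17 November 1858 CE (Gregorian), MJD 0; the target day is +204164 days from there, so JDN = 2604165.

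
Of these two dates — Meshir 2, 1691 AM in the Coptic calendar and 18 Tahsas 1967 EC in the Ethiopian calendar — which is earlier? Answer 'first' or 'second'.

second

First date → JDN 2442453; second date → JDN 2442409.
JDN 2442409 < JDN 2442453, so the second date is earlier.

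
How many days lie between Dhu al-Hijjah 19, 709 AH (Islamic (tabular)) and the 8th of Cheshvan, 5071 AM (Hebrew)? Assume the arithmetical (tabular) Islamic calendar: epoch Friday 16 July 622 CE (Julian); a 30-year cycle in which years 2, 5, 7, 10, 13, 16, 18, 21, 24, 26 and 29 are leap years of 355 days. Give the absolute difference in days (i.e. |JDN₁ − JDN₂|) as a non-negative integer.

136

First date → JDN 2199675; second date → JDN 2199811.
The interval is |2199675 − 2199811| = 136 days.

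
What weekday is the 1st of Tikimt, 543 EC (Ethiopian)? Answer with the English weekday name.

Wednesday

Equivalently 30 September 550 Gregorian, JDN 1922216.
1922216 ≡ 2 (mod 7); counting from Monday = 0 gives Wednesday.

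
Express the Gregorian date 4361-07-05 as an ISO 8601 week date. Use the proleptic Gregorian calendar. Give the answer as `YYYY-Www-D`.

The weekday is Wednesday (ISO weekday 3).
That Wednesday belongs to ISO week 27 of ISO year 4361.

4361-W27-3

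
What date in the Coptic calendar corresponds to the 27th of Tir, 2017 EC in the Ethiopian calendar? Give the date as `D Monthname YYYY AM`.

27 Tobi 1741 AM

The source date corresponds to 4 February 2025 in the Gregorian calendar (JDN 2460711).
That day falls on 27 Tobi 1741 AM in the Coptic calendar.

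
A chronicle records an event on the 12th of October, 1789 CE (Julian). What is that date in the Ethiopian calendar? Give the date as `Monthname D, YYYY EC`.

Tikimt 15, 1782 EC

Both dates share Julian Day Number 2374775; in the Ethiopian calendar that is 15 Tikimt 1782 EC.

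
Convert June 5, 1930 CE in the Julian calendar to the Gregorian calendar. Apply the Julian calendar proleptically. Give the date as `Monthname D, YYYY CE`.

At this point the Julian calendar is 13 days behind the Gregorian.
5 June 1930 Julian + 13 days → 18 June 1930 Gregorian.

June 18, 1930 CE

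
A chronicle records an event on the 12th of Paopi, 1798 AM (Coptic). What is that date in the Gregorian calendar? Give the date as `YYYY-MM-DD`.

2081-10-22

Both dates share Julian Day Number 2481425; in the Gregorian calendar that is 22 October 2081 CE.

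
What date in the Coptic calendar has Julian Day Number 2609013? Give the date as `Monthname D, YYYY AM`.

The Gregorian equivalent of JDN 2609013 is 18 February 2431.
In the Coptic calendar that day is Meshir 8, 2147 AM.

Meshir 8, 2147 AM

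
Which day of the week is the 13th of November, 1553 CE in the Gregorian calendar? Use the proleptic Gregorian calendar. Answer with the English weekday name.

Friday

2288598 ≡ 4 (mod 7); counting from Monday = 0 gives Friday.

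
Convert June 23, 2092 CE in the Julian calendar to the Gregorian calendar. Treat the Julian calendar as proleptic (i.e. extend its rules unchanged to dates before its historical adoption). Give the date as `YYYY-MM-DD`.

For dates in this range the Gregorian date is 13 days ahead of the Julian.
23 June 2092 Julian + 13 days → 6 July 2092 Gregorian.

2092-07-06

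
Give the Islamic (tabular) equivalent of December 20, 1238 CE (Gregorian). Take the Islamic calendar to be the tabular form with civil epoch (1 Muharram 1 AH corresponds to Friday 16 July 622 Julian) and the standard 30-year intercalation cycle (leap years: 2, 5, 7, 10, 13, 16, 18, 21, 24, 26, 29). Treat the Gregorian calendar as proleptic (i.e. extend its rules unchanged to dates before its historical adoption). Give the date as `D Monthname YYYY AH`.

4 Jumada al-Awwal 636 AH

Julian Day Number of the source date = 2173584.
Converting JDN 2173584 to the tabular Islamic calendar gives 4 Jumada al-Awwal 636 AH.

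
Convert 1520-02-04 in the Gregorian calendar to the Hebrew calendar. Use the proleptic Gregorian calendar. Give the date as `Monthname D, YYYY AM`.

Julian Day Number of the source date = 2276262.
Converting JDN 2276262 to the Hebrew calendar gives 5 Adar I 5280 AM.

Adar I 5, 5280 AM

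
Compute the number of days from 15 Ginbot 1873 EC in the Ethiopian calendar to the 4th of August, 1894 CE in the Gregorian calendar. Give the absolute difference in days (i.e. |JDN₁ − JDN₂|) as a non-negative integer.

4822

JDN of the first date = 2408223.
JDN of the second date = 2413045.
|2413045 − 2408223| = 4822.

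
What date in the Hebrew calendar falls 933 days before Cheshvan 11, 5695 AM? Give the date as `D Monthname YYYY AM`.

23 Adar II 5692 AM

The starting date is JDN 2427731; 2427731 − 933 = 2426798.
JDN 2426798 corresponds to 23 Adar II 5692 AM.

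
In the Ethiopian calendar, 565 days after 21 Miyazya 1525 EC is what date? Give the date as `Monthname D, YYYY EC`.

JDN of 21 Miyazya 1525 EC = 2281092.
2281092 + 565 = 2281657.
JDN 2281657 in the Ethiopian calendar is Hidar 6, 1527 EC.

Hidar 6, 1527 EC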